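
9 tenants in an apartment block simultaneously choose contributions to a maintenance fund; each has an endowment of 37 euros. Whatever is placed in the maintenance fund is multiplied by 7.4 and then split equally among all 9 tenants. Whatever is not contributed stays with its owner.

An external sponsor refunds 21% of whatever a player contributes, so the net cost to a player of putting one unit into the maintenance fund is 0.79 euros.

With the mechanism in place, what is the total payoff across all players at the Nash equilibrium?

2534.13 euros

The effective private return per unit is now (7.4/9) / 0.79 = 1.0408 > 1, so every player's dominant strategy flips to full contribution.
At the Nash equilibrium everyone contributes 37. Group total payoff = 9 × (37 × 0.21 + 7.4 × 37) = 2534.13.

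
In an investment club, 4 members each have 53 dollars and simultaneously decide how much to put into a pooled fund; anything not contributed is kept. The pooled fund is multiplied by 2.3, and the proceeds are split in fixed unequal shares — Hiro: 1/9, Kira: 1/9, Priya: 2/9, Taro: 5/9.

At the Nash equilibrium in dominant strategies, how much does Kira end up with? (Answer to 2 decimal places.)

Player j's private return per contributed unit is 2.3 × (j's share). Contributing is weakly dominant for j when that share is at least 1/2.3 = 0.4348, and contributing 0 is dominant otherwise.
Taro alone (share 5/9) is above the threshold, contributing 53; the remaining 3 contribute 0. Total contributed: 53.
Kira keeps 53 and receives 2.3 × 53 × 1/9 = 13.54 from the pooled fund, for a payoff of 66.54.

66.54 dollars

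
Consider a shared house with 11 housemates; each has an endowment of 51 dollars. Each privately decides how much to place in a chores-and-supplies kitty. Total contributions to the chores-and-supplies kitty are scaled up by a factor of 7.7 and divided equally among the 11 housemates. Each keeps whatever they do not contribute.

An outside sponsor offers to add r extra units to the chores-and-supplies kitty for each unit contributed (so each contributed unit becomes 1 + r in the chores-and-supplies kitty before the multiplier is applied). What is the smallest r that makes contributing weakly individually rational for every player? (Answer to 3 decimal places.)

With matching at rate r, one contributed unit becomes (1 + r) in the chores-and-supplies kitty and returns 7.7 × (1 + r) / 11 to the contributor.
Setting this equal to 1: 1 + r = 11/7.7 = 1.4286.
So the minimum matching rate is r = 1.4286 − 1 = 0.429.

0.429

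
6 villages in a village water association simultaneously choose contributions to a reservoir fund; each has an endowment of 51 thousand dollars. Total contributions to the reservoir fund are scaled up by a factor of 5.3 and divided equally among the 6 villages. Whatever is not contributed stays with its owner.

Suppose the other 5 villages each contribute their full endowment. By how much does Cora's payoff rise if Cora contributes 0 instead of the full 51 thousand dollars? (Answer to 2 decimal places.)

Switching from a contribution of 51 to 0 lets Cora keep an extra 51 thousand dollars, but lowers the reservoir fund by 51, which costs Cora their own share of that drop: 5.3/6 × 51 = 45.05.
Net gain = 51 − 45.05 = 5.95. The private return per contributed unit (0.8833) is below 1, so free-riding is indeed the best response regardless of what the others do.

5.95 thousand dollars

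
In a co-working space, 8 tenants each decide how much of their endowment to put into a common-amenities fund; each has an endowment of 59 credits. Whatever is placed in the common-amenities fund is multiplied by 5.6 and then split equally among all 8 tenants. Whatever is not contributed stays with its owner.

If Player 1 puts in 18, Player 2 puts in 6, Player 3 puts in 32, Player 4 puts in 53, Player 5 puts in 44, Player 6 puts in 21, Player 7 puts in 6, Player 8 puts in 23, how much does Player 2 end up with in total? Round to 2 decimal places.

Total contributed: 18 + 6 + 32 + 53 + 44 + 21 + 6 + 23 = 203.
Each receives 5.6 × 203 / 8 = 142.10 from the common-amenities fund.
Player 2 keeps 59 − 6 = 53, so Player 2's payoff is 53 + 142.10 = 195.10.

195.10 credits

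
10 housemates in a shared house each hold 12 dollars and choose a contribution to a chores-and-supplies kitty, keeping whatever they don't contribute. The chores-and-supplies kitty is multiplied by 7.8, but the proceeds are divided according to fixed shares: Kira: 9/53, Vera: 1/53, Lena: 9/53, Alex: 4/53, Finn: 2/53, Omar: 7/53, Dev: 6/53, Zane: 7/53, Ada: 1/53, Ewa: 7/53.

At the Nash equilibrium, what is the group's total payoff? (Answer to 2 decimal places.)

528.00 dollars

For player j, contributing a unit is worthwhile iff 7.8 × (j's share) ≥ 1, i.e. iff j's share is at least 0.1282.
Kira, Lena, Omar, Zane and Ewa clear that bar, contributing 12 each; the remaining 5 contribute 0. Total contributed: 60.
The chores-and-supplies kitty pays out 7.8 × 60 = 468.00 in total (split across the unequal shares, but the aggregate is all that matters for the group sum).
The 5 free-riders keep 12 each, adding 60. Group total = 60 + 468.00 = 528.00.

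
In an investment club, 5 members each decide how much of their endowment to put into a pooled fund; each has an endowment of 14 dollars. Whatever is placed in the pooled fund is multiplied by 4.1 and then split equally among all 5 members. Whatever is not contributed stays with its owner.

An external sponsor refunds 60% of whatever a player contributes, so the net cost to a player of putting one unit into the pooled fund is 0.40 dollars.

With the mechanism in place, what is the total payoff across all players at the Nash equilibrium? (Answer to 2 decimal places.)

The effective private return per unit is now (4.1/5) / 0.40 = 2.0500 > 1, so every player's dominant strategy flips to full contribution.
So the Nash equilibrium is full contribution by all 5; the group earns 5 × (14 × 0.60 + 4.1 × 14) = 329.00.

329.00 dollars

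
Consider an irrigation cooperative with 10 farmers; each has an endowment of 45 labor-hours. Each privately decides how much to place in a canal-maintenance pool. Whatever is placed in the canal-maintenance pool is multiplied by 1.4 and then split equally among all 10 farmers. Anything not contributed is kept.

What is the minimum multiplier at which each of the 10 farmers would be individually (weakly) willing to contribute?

A contributed unit returns (multiplier)/10 to its contributor.
This reaches 1 exactly when the multiplier is 10.

10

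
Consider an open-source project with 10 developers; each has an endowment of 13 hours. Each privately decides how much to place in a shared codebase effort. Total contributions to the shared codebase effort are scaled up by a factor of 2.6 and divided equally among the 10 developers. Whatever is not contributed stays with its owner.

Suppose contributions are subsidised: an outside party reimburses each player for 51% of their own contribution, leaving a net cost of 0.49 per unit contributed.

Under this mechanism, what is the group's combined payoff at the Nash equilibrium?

The effective private return is (2.6/10) / 0.49 = 0.5306, which is still under 1, so the mechanism doesn't change anyone's dominant strategy: zero contribution.
Everyone keeps their endowment and the group total is 10 × 13 = 130.

130.00 hours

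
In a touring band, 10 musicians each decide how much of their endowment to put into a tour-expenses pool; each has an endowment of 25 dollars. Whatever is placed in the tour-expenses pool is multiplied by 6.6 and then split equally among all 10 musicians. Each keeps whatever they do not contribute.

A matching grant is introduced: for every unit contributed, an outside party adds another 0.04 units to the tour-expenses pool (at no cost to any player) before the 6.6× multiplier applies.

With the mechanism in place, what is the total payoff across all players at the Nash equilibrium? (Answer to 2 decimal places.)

250.00 dollars

With the mechanism, a contributed unit returns 6.6 × 1.04 / 10 = 0.6864 per unit of net cost — still below 1 — so contributing 0 remains dominant for every player.
Everyone keeps their endowment and the group total is 10 × 25 = 250.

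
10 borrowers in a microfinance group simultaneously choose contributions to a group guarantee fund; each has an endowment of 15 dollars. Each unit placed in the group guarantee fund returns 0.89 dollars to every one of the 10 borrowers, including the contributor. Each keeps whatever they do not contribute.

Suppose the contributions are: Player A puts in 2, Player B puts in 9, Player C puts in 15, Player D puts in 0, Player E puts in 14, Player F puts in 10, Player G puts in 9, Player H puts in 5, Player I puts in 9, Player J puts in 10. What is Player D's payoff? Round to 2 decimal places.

Total contributed: 2 + 9 + 15 + 0 + 14 + 10 + 9 + 5 + 9 + 10 = 83.
Each receives 0.89 × 83 = 73.87 from the group guarantee fund.
Player D keeps 15 − 0 = 15, so Player D's payoff is 15 + 73.87 = 88.87.

88.87 dollars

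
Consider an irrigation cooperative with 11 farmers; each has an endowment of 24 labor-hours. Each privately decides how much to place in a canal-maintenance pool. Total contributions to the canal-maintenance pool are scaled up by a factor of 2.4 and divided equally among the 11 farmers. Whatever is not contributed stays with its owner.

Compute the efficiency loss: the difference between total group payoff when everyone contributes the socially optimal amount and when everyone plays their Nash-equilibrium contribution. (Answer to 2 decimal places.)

369.60 labor-hours

Each contributed unit returns 2.4/11 = 0.2182 to its contributor — below 1 — so contributing 0 is dominant for every player. At the Nash equilibrium everyone keeps their 24, and the group total is 11 × 24 = 264.
Each contributed unit returns 2.400 to the group as a whole (0.2182 to each of 11 players), which exceeds 1, so the social optimum is full contribution: group total = 2.400 × 264 = 633.60.
Efficiency loss = 633.60 − 264 = 369.60.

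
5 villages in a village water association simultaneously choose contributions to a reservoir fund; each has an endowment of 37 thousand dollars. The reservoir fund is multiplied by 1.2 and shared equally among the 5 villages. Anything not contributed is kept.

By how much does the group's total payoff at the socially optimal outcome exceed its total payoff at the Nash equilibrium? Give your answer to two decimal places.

37.00 thousand dollars

Each contributed unit returns 1.2/5 = 0.2400 to its contributor — below 1 — so contributing 0 is dominant for every player. At the Nash equilibrium everyone keeps their 37, and the group total is 5 × 37 = 185.
Each contributed unit returns 1.200 to the group as a whole (0.2400 to each of 5 players), which exceeds 1, so the social optimum is full contribution: group total = 1.200 × 185 = 222.00.
Efficiency loss = 222.00 − 185 = 37.00.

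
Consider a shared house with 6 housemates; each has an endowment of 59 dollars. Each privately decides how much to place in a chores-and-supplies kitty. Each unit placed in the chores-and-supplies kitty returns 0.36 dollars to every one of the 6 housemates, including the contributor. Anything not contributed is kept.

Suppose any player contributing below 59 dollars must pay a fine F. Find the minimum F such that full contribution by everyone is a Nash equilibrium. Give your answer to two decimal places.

37.76 dollars

Given the others contribute fully, the best deviation is to contribute 0 (any partial contribution still incurs the fine and gives up units whose private return 0.36 is below 1).
Deviating from 59 to 0 saves 59 dollars but forfeits the deviator's share of the drop in the chores-and-supplies kitty: 0.36 × 59 = 21.24.
So the deviation gain is 59 − 21.24 = 37.76, and the fine must be at least 37.76 dollars to wipe it out.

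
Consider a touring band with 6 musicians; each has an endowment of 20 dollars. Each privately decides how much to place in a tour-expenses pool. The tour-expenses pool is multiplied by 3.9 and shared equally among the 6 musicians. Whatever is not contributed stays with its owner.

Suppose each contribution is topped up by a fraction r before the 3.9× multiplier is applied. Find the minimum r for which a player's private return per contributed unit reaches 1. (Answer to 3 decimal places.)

With matching at rate r, one contributed unit becomes (1 + r) in the tour-expenses pool and returns 3.9 × (1 + r) / 6 to the contributor.
Setting this equal to 1: 1 + r = 6/3.9 = 1.5385.
So the minimum matching rate is r = 1.5385 − 1 = 0.538.

0.538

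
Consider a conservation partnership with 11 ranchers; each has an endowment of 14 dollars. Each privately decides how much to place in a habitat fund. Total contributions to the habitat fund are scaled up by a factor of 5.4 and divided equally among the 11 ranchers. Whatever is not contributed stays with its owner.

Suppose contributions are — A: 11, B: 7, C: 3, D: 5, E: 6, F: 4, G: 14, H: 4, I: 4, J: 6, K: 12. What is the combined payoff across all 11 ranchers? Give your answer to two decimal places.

Total contributed: 11 + 7 + 3 + 5 + 6 + 4 + 14 + 4 + 4 + 6 + 12 = 76; total kept: 11 × 14 − 76 = 78.
The habitat fund pays out 5.4 × 76 = 410.40 in aggregate.
Group total = 78 + 410.40 = 488.40.

488.40 dollars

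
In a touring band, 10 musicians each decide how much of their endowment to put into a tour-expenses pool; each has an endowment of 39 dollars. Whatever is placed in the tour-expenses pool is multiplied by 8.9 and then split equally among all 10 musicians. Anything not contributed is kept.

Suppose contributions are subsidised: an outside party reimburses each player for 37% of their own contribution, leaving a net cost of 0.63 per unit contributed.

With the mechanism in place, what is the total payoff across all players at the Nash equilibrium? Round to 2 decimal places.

3615.30 dollars

With the mechanism, a contributed unit returns (8.9/10) / 0.63 = 1.4127 per unit of net cost to the contributor — now above 1 — so contributing fully is weakly dominant for every player.
At the Nash equilibrium everyone contributes 39. Group total payoff = 10 × (39 × 0.37 + 8.9 × 39) = 3615.30.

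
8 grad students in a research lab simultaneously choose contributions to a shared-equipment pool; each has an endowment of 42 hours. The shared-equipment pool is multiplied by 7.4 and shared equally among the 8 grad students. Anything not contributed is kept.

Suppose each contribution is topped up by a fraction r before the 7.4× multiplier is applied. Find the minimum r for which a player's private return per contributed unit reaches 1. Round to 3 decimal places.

With matching at rate r, one contributed unit becomes (1 + r) in the shared-equipment pool and returns 7.4 × (1 + r) / 8 to the contributor.
Setting this equal to 1: 1 + r = 8/7.4 = 1.0811.
So the minimum matching rate is r = 1.0811 − 1 = 0.081.

0.081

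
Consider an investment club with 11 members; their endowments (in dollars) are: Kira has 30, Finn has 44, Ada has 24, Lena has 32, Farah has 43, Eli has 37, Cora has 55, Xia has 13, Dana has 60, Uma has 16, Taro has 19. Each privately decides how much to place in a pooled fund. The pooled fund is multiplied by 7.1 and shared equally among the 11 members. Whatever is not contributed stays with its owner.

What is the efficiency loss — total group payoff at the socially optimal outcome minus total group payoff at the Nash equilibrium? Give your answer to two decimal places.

The private return per contributed unit is 7.1/11 = 0.6455 < 1 for every player regardless of endowment, so the Nash equilibrium is zero contribution and the group total is Σ E_j = 30 + 44 + 24 + 32 + 43 + 37 + 55 + 13 + 60 + 16 + 19 = 373.
Each contributed unit returns 7.100 to the group, so the social optimum is full contribution by everyone: group total = 7.100 × 373 = 2648.30.
Efficiency loss = (7.100 − 1) × 373 = 2275.30.

2275.30 dollars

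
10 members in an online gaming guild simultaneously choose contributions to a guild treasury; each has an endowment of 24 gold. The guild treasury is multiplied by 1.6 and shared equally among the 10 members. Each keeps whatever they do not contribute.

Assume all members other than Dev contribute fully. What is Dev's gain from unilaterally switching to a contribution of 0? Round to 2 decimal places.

20.16 gold

Switching from a contribution of 24 to 0 lets Dev keep an extra 24 gold, but lowers the guild treasury by 24, which costs Dev their own share of that drop: 1.6/10 × 24 = 3.84.
Net gain = 24 − 3.84 = 20.16. The private return per contributed unit (0.1600) is below 1, so free-riding is indeed the best response regardless of what the others do.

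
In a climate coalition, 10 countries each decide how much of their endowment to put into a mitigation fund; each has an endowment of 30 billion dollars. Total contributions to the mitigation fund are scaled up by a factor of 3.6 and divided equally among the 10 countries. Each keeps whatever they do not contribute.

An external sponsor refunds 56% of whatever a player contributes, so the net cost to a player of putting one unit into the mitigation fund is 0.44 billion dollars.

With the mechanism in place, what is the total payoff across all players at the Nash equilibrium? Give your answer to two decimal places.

300.00 billion dollars

With the mechanism, a contributed unit returns (3.6/10) / 0.44 = 0.8182 per unit of net cost — still below 1 — so contributing 0 remains dominant for every player.
Everyone keeps their endowment and the group total is 10 × 30 = 300.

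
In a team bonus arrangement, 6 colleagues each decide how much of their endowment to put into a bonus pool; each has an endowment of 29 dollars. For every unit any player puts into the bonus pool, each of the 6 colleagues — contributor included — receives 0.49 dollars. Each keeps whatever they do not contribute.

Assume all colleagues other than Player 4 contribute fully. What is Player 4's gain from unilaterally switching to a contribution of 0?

Switching from a contribution of 29 to 0 lets Player 4 keep an extra 29 dollars, but lowers the bonus pool by 29, which costs Player 4 their own share of that drop: 0.49 × 29 = 14.21.
Net gain = 29 − 14.21 = 14.79. The private return per contributed unit (0.49) is below 1, so free-riding is indeed the best response regardless of what the others do.

14.79 dollars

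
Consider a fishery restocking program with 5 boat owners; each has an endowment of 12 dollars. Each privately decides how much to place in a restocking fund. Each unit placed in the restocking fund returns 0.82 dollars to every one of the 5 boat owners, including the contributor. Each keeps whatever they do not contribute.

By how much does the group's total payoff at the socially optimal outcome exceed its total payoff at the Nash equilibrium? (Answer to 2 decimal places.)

The private return per contributed unit is 0.82 < 1, so contributing 0 is dominant for every player. At the Nash equilibrium everyone keeps their 12, and the group total is 5 × 12 = 60.
Each contributed unit returns 4.100 to the group as a whole (0.82 to each of 5 players), which exceeds 1, so the social optimum is full contribution: group total = 4.100 × 60 = 246.00.
Efficiency loss = 246.00 − 60 = 186.00.

186.00 dollars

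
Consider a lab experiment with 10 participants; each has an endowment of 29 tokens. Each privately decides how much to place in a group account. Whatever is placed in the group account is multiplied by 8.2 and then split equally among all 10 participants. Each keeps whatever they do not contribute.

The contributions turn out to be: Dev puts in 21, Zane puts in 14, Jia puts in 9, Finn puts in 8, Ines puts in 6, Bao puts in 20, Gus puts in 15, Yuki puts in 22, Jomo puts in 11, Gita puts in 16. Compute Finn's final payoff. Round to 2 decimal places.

137.44 tokens

Total contributed: 21 + 14 + 9 + 8 + 6 + 20 + 15 + 22 + 11 + 16 = 142.
Each receives 8.2 × 142 / 10 = 116.44 from the group account.
Finn keeps 29 − 8 = 21, so Finn's payoff is 21 + 116.44 = 137.44.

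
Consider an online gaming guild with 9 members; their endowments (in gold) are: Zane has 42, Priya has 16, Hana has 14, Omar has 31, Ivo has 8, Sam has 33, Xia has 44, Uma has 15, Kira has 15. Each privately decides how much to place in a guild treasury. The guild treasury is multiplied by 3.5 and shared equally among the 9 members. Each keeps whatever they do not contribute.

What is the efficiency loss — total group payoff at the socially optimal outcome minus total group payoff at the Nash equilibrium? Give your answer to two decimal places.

The private return per contributed unit is 3.5/9 = 0.3889 < 1 for every player regardless of endowment, so the Nash equilibrium is zero contribution and the group total is Σ E_j = 42 + 16 + 14 + 31 + 8 + 33 + 44 + 15 + 15 = 218.
Each contributed unit returns 3.500 to the group, so the social optimum is full contribution by everyone: group total = 3.500 × 218 = 763.00.
Efficiency loss = (3.500 − 1) × 218 = 545.00.

545.00 gold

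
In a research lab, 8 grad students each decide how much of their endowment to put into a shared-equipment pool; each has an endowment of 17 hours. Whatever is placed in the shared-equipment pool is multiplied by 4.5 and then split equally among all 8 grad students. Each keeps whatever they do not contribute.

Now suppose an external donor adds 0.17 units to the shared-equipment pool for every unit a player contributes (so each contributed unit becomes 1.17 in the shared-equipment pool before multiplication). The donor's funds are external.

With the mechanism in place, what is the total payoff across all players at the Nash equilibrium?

Even with the mechanism, each unit contributed returns only 4.5 × 1.17 / 8 = 0.6581 per unit of net cost, so contributing nothing is still dominant.
At the Nash equilibrium no one contributes; group total payoff = 8 × 17 = 136.

136.00 hours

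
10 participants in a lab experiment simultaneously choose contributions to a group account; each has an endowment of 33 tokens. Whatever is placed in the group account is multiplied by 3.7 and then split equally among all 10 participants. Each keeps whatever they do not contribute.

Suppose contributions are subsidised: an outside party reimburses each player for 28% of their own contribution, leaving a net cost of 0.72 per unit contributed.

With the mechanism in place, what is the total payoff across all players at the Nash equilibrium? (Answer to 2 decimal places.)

Even with the mechanism, each unit contributed returns only (3.7/10) / 0.72 = 0.5139 per unit of net cost, so contributing nothing is still dominant.
At the Nash equilibrium no one contributes; group total payoff = 10 × 33 = 330.

330.00 tokens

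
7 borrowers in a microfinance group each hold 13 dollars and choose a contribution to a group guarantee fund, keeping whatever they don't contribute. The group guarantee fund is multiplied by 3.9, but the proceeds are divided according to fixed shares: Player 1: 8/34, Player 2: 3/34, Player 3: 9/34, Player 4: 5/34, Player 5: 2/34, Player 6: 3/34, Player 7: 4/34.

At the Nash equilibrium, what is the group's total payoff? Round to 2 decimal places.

128.70 dollars

For player j, contributing a unit is worthwhile iff 3.9 × (j's share) ≥ 1, i.e. iff j's share is at least 0.2564.
Only Player 3 (9/34) clears that bar, contributing 13; the remaining 6 contribute 0. Total contributed: 13.
The group guarantee fund pays out 3.9 × 13 = 50.70 in total (split across the unequal shares, but the aggregate is all that matters for the group sum).
The 6 free-riders keep 13 each, adding 78. Group total = 78 + 50.70 = 128.70.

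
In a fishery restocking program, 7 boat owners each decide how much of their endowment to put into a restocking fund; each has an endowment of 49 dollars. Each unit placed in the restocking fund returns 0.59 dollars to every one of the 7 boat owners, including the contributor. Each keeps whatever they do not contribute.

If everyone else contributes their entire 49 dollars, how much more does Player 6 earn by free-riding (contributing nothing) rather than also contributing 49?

20.09 dollars

Switching from a contribution of 49 to 0 lets Player 6 keep an extra 49 dollars, but lowers the restocking fund by 49, which costs Player 6 their own share of that drop: 0.59 × 49 = 28.91.
Net gain = 49 − 28.91 = 20.09. The private return per contributed unit (0.59) is below 1, so free-riding is indeed the best response regardless of what the others do.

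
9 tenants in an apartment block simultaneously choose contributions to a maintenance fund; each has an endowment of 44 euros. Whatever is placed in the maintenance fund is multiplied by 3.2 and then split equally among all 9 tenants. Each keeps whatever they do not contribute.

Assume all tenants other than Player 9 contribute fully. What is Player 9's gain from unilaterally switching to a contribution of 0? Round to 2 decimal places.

Switching from a contribution of 44 to 0 lets Player 9 keep an extra 44 euros, but lowers the maintenance fund by 44, which costs Player 9 their own share of that drop: 3.2/9 × 44 = 15.64.
Net gain = 44 − 15.64 = 28.36. The private return per contributed unit (0.3556) is below 1, so free-riding is indeed the best response regardless of what the others do.

28.36 euros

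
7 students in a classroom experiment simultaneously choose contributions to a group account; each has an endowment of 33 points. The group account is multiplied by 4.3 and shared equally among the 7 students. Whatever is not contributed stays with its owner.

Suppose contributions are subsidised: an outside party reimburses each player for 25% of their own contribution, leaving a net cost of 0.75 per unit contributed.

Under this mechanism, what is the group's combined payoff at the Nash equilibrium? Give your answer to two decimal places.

231.00 points

Even with the mechanism, each unit contributed returns only (4.3/7) / 0.75 = 0.8190 per unit of net cost, so contributing nothing is still dominant.
At the Nash equilibrium no one contributes; group total payoff = 7 × 33 = 231.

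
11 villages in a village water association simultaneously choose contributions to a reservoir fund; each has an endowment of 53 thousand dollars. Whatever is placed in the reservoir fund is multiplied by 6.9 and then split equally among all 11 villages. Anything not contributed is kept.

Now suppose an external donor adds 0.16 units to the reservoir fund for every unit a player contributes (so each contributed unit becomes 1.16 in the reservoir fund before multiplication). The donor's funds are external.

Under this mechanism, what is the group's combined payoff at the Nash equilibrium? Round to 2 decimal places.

The effective private return is 6.9 × 1.16 / 11 = 0.7276, which is still under 1, so the mechanism doesn't change anyone's dominant strategy: zero contribution.
At the Nash equilibrium no one contributes; group total payoff = 11 × 53 = 583.

583.00 thousand dollars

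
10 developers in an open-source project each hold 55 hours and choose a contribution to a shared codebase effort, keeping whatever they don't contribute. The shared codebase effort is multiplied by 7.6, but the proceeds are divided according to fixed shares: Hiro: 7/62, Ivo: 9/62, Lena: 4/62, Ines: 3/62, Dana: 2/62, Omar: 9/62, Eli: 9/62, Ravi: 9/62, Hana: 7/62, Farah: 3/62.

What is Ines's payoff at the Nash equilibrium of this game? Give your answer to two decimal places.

135.90 hours

For player j, contributing a unit is worthwhile iff 7.6 × (j's share) ≥ 1, i.e. iff j's share is at least 0.1316.
The shares above 0.1316 belong to Ivo, Omar, Eli and Ravi, contributing 55 each; the remaining 6 contribute 0. Total contributed: 220.
Ines keeps 55 and receives 7.6 × 220 × 3/62 = 80.90 from the shared codebase effort, for a payoff of 135.90.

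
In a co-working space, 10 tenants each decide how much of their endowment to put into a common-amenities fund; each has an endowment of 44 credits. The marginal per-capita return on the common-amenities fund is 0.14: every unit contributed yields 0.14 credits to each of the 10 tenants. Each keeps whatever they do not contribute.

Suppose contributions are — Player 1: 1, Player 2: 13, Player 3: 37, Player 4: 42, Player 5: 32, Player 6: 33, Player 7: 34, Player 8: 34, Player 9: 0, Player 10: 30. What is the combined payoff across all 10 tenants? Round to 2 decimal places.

Total contributed: 1 + 13 + 37 + 42 + 32 + 33 + 34 + 34 + 0 + 30 = 256; total kept: 10 × 44 − 256 = 184.
The common-amenities fund pays out 0.14 × 10 × 256 = 358.40 in aggregate.
Group total = 184 + 358.40 = 542.40.

542.40 credits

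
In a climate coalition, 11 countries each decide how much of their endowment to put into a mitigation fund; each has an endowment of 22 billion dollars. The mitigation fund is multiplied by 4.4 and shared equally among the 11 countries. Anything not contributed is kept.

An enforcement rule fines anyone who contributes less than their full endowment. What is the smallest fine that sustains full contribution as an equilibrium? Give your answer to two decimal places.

Given the others contribute fully, the best deviation is to contribute 0 (any partial contribution still incurs the fine and gives up units whose private return 0.4000 is below 1).
Deviating from 22 to 0 saves 22 billion dollars but forfeits the deviator's share of the drop in the mitigation fund: 4.4/11 × 22 = 8.80.
So the deviation gain is 22 − 8.80 = 13.20, and the fine must be at least 13.20 billion dollars to wipe it out.

13.20 billion dollars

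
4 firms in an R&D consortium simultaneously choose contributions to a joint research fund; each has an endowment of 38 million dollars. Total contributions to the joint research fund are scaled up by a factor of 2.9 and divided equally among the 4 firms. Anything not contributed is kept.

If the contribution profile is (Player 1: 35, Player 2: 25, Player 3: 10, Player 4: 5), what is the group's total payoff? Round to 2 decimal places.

294.50 million dollars

Total contributed: 35 + 25 + 10 + 5 = 75; total kept: 4 × 38 − 75 = 77.
The joint research fund pays out 2.9 × 75 = 217.50 in aggregate.
Group total = 77 + 217.50 = 294.50.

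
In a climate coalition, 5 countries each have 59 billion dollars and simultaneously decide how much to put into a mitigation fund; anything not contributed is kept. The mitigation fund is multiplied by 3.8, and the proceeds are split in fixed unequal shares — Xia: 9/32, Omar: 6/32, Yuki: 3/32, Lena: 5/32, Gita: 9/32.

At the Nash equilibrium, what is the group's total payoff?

Each unit j contributes comes back to j as 3.8 × (j's share), so j prefers to contribute only if that share exceeds 1/3.8 = 0.2632; otherwise keeping the unit dominates.
Xia and Gita clear that bar, contributing 59 each; the remaining 3 contribute 0. Total contributed: 118.
The mitigation fund pays out 3.8 × 118 = 448.40 in total (split across the unequal shares, but the aggregate is all that matters for the group sum).
The 3 free-riders keep 59 each, adding 177. Group total = 177 + 448.40 = 625.40.

625.40 billion dollars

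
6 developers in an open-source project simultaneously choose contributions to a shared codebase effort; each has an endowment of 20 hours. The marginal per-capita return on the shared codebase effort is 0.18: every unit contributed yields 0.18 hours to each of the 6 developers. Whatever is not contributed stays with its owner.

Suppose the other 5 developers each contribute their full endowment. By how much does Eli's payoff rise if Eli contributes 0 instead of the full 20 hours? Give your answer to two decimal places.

16.40 hours

Switching from a contribution of 20 to 0 lets Eli keep an extra 20 hours, but lowers the shared codebase effort by 20, which costs Eli their own share of that drop: 0.18 × 20 = 3.60.
Net gain = 20 − 3.60 = 16.40. The private return per contributed unit (0.18) is below 1, so free-riding is indeed the best response regardless of what the others do.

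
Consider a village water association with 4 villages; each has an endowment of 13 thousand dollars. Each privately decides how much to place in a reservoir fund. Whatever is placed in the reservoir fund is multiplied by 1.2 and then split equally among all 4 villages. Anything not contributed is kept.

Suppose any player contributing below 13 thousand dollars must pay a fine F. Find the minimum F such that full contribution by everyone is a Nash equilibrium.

9.10 thousand dollars

Given the others contribute fully, the best deviation is to contribute 0 (any partial contribution still incurs the fine and gives up units whose private return 0.3000 is below 1).
Deviating from 13 to 0 saves 13 thousand dollars but forfeits the deviator's share of the drop in the reservoir fund: 1.2/4 × 13 = 3.90.
So the deviation gain is 13 − 3.90 = 9.10, and the fine must be at least 9.10 thousand dollars to wipe it out.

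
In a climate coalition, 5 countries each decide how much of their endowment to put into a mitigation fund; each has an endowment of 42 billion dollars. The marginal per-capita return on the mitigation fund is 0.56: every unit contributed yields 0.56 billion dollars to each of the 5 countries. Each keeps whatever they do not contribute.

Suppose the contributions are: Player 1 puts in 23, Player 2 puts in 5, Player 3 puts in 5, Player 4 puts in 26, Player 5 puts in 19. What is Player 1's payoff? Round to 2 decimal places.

62.68 billion dollars

Total contributed: 23 + 5 + 5 + 26 + 19 = 78.
Each receives 0.56 × 78 = 43.68 from the mitigation fund.
Player 1 keeps 42 − 23 = 19, so Player 1's payoff is 19 + 43.68 = 62.68.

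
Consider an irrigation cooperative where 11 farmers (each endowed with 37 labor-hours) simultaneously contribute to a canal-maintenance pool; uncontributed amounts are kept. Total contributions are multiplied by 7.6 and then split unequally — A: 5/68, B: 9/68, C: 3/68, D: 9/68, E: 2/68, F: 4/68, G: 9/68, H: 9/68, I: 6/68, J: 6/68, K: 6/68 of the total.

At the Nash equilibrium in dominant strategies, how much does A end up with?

119.71 labor-hours

A player with share s gets back 7.6·s per unit contributed, so full contribution is dominant for anyone with s > 1/7.6 = 0.1316 and zero contribution is dominant for anyone below.
B, D, G and H clear that bar, contributing 37 each; the remaining 7 contribute 0. Total contributed: 148.
A keeps 37 and receives 7.6 × 148 × 5/68 = 82.71 from the canal-maintenance pool, for a payoff of 119.71.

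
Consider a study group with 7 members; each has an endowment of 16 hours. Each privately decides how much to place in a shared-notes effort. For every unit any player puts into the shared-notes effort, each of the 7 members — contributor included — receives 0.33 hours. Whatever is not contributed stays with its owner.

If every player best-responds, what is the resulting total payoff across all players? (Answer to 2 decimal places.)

The private return per contributed unit is 0.33 < 1, so contributing 0 is dominant for every player. At the Nash equilibrium everyone keeps their 16, and the group total is 7 × 16 = 112.

112.00 hours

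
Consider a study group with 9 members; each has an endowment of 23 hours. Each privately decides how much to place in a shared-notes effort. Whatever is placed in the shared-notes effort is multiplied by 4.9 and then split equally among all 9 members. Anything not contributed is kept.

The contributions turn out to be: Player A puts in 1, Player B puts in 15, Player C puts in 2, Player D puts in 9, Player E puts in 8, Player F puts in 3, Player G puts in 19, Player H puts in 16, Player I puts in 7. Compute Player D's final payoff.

57.56 hours

Total contributed: 1 + 15 + 2 + 9 + 8 + 3 + 19 + 16 + 7 = 80.
Each receives 4.9 × 80 / 9 = 43.56 from the shared-notes effort.
Player D keeps 23 − 9 = 14, so Player D's payoff is 14 + 43.56 = 57.56.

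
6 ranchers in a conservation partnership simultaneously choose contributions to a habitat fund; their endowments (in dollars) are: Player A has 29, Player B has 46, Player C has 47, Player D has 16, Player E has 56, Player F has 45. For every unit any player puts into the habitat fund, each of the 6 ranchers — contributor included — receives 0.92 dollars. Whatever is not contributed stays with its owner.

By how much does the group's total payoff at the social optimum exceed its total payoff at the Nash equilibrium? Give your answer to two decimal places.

1080.28 dollars

The private return per contributed unit is 0.92 < 1 for everyone, so the Nash equilibrium is zero contribution and the group total is Σ E_j = 29 + 46 + 47 + 16 + 56 + 45 = 239.
Each contributed unit returns 5.520 to the group, so the social optimum is full contribution by everyone: group total = 5.520 × 239 = 1319.28.
Efficiency loss = (5.520 − 1) × 239 = 1080.28.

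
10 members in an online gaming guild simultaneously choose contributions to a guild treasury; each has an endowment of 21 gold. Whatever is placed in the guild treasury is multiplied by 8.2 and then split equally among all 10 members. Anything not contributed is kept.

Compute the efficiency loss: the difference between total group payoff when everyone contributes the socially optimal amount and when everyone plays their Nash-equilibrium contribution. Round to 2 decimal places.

Each contributed unit returns 8.2/10 = 0.8200 to its contributor — below 1 — so contributing 0 is dominant for every player. At the Nash equilibrium everyone keeps their 21, and the group total is 10 × 21 = 210.
Each contributed unit returns 8.200 to the group as a whole (0.8200 to each of 10 players), which exceeds 1, so the social optimum is full contribution: group total = 8.200 × 210 = 1722.00.
Efficiency loss = 1722.00 − 210 = 1512.00.

1512.00 gold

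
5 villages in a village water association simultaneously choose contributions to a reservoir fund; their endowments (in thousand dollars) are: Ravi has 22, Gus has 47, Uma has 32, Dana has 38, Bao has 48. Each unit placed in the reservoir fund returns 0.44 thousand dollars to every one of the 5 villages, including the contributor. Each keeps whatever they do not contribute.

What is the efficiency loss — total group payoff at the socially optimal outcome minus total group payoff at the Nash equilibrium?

224.40 thousand dollars

The private return per contributed unit is 0.44 < 1 for everyone, so the Nash equilibrium is zero contribution and the group total is Σ E_j = 22 + 47 + 32 + 38 + 48 = 187.
Each contributed unit returns 2.200 to the group, so the social optimum is full contribution by everyone: group total = 2.200 × 187 = 411.40.
Efficiency loss = (2.200 − 1) × 187 = 224.40.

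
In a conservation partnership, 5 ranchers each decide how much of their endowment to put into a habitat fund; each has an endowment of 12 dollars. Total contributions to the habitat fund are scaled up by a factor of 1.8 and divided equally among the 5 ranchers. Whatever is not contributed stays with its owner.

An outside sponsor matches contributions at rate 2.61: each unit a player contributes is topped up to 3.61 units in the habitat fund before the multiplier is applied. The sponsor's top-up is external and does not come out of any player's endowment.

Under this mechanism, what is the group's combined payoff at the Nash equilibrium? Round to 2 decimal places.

389.88 dollars

Under the mechanism each unit contributed yields 1.8 × 3.61 / 5 = 1.2996 back to its contributor per unit of net cost, which exceeds 1, making full contribution the dominant choice for everyone.
So the Nash equilibrium is full contribution by all 5; the group earns 1.8 × 3.61 × 60 = 389.88.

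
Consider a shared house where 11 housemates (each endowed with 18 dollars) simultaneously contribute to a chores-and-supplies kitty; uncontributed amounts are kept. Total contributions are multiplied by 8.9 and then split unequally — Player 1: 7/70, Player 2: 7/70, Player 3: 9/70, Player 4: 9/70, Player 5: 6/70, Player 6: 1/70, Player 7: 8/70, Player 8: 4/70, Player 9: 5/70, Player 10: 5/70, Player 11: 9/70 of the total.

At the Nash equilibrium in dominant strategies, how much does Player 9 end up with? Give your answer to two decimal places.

For player j, contributing a unit is worthwhile iff 8.9 × (j's share) ≥ 1, i.e. iff j's share is at least 0.1124.
Player 3, Player 4, Player 7 and Player 11 are above the threshold, contributing 18 each; the remaining 7 contribute 0. Total contributed: 72.
Player 9 keeps 18 and receives 8.9 × 72 × 5/70 = 45.77 from the chores-and-supplies kitty, for a payoff of 63.77.

63.77 dollars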